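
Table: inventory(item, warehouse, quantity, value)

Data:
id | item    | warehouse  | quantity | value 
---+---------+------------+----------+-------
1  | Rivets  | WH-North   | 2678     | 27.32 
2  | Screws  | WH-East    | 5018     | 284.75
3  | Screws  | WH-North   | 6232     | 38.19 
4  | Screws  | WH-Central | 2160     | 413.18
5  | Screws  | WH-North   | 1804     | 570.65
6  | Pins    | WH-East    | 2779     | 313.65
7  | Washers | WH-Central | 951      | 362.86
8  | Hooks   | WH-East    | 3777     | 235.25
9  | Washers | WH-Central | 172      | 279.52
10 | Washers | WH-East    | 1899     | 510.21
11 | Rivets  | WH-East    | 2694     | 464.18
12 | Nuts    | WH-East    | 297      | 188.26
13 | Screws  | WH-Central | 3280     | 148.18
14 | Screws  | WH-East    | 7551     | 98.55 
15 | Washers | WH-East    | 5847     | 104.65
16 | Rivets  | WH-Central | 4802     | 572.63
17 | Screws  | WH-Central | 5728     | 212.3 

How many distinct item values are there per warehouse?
SELECT warehouse, COUNT(DISTINCT item)
FROM inventory
GROUP BY warehouse

Result:
  WH-Central: 3 distinct
  WH-East: 6 distinct
  WH-North: 2 distinct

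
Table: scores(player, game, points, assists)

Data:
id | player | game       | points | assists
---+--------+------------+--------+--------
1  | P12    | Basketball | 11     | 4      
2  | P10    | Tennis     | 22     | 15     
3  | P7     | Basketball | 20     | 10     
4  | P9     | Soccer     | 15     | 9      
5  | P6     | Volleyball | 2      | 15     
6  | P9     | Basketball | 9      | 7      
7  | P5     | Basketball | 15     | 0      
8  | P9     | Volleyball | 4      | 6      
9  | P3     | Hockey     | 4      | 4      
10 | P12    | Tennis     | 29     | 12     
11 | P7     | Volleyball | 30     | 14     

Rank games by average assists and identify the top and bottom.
SELECT game, AVG(assists)
FROM scores
GROUP BY game
ORDER BY AVG(assists)

All groups:
  Hockey: 4.00
  Basketball: 5.25
  Soccer: 9.00
  Volleyball: 11.67
  Tennis: 13.50

Highest: Tennis (13.50)
Lowest: Hockey (4.00)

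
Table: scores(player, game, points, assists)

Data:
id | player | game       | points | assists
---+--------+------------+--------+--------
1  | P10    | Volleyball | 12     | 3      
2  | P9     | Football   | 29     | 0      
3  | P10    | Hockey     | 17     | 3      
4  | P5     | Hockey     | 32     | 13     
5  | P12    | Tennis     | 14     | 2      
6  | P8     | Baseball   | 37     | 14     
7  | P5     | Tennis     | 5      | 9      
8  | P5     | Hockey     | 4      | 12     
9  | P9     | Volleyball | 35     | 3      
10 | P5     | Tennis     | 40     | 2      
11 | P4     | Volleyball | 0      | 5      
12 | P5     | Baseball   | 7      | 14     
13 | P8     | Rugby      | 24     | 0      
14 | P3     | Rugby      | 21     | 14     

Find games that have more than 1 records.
SELECT game, COUNT(*) as cnt
FROM scores
GROUP BY game
HAVING COUNT(*) > 1

Result:
  Baseball: 2
  Hockey: 3
  Rugby: 2
  Tennis: 3
  Volleyball: 3

Note: HAVING filters groups after aggregation, WHERE filters rows before.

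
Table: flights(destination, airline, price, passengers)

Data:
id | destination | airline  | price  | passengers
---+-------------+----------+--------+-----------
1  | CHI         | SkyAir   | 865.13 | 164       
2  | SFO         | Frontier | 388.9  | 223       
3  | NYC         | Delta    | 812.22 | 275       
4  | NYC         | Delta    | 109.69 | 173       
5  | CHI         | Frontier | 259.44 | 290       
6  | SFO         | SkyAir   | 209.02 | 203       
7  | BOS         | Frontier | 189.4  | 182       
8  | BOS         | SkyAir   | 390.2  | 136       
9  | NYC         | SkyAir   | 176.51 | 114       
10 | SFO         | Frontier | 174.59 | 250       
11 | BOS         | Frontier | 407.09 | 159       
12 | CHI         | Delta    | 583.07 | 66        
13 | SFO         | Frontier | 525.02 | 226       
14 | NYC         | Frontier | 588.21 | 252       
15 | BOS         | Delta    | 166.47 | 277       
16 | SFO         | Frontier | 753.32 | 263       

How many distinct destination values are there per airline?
SELECT airline, COUNT(DISTINCT destination)
FROM flights
GROUP BY airline

Result:
  Delta: 3 distinct
  Frontier: 4 distinct
  SkyAir: 4 distinct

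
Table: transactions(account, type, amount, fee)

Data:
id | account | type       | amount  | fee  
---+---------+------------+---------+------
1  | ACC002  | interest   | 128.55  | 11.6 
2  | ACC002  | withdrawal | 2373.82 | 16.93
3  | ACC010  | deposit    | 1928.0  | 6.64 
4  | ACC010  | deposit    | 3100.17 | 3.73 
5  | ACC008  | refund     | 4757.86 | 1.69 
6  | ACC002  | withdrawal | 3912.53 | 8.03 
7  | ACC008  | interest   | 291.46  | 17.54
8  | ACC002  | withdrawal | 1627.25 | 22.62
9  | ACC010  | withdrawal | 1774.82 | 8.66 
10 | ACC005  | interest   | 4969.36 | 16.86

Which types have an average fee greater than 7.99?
SELECT type, AVG(fee)
FROM transactions
GROUP BY type
HAVING AVG(fee) > 7.99

Result:
  interest: avg=15.33
  withdrawal: avg=14.06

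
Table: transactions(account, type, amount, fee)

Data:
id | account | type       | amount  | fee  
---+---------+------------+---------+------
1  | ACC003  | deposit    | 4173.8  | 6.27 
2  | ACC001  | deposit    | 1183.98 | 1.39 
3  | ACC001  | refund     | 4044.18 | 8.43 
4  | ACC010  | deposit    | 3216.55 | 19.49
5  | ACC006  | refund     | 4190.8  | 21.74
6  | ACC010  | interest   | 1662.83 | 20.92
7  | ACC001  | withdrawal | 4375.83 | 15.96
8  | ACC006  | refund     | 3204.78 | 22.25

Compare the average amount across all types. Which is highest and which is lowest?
SELECT type, AVG(amount)
FROM transactions
GROUP BY type
ORDER BY AVG(amount)

All groups:
  interest: 1662.83
  deposit: 2858.11
  refund: 3813.25
  withdrawal: 4375.83

Highest: withdrawal (4375.83)
Lowest: interest (1662.83)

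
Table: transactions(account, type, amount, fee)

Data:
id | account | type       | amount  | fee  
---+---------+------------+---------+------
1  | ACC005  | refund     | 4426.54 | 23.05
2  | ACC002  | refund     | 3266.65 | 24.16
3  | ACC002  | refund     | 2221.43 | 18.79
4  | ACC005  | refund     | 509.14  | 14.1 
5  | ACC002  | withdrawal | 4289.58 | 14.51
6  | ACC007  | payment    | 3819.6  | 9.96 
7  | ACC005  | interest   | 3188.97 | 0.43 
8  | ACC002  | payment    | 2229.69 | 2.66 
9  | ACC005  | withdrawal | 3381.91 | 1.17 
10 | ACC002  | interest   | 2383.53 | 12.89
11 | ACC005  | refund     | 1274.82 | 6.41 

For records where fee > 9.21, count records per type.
SELECT type, COUNT(*)
FROM transactions
WHERE fee > 9.21
GROUP BY type

Note: WHERE filters rows before grouping.

Result:
  interest: 1
  payment: 1
  refund: 4
  withdrawal: 1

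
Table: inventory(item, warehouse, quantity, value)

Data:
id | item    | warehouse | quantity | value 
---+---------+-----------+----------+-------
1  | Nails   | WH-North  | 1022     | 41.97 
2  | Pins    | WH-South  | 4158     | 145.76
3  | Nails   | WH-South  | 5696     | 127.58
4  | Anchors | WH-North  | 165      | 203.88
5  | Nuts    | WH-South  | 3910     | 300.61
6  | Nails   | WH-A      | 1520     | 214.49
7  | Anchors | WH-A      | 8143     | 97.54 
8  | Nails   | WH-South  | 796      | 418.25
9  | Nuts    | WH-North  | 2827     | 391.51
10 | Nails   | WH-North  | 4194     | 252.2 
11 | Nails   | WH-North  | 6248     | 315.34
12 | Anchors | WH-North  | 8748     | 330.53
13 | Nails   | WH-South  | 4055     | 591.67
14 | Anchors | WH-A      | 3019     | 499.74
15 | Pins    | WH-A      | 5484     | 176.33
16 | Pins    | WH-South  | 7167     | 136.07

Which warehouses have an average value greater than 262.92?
SELECT warehouse, AVG(value)
FROM inventory
GROUP BY warehouse
HAVING AVG(value) > 262.92

Result:
  WH-South: avg=286.66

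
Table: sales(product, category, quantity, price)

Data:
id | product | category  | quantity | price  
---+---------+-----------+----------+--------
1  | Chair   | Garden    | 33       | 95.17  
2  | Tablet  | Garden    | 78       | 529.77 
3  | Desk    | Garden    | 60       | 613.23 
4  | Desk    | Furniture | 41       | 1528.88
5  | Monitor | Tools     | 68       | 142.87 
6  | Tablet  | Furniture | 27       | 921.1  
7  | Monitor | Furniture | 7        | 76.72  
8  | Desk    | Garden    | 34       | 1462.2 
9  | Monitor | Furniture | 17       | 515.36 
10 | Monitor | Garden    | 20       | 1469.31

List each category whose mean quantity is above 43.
SELECT category, AVG(quantity)
FROM sales
GROUP BY category
HAVING AVG(quantity) > 43

Result:
  Garden: avg=45.00
  Tools: avg=68.00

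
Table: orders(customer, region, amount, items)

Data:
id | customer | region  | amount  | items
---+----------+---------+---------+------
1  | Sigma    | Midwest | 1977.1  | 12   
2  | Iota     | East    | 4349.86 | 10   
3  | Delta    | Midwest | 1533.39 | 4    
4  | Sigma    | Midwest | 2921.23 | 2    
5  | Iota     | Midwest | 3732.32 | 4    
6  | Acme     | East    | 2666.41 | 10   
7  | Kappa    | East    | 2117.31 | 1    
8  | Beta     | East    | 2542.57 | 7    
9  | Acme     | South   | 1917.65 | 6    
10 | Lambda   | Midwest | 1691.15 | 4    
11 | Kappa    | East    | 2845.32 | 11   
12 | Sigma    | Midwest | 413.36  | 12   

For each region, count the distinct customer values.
SELECT region, COUNT(DISTINCT customer)
FROM orders
GROUP BY region

Result:
  East: 4 distinct
  Midwest: 4 distinct
  South: 1 distinct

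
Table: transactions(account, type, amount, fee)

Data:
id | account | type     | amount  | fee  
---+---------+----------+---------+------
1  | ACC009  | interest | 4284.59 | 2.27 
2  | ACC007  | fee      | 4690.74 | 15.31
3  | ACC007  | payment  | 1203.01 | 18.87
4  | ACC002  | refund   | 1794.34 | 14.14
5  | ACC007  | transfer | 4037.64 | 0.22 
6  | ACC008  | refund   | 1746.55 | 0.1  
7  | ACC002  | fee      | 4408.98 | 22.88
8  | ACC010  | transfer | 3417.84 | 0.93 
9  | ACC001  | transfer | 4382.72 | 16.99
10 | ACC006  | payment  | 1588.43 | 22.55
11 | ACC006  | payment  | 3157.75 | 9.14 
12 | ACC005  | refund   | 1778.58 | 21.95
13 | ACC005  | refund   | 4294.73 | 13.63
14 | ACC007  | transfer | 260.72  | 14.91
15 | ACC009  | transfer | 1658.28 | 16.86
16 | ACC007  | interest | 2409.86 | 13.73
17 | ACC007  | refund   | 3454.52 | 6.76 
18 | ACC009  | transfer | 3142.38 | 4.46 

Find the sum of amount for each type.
SELECT type, SUM(amount) as result
FROM transactions
GROUP BY type

Result:
  fee: 9099.72
  interest: 6694.45
  payment: 5949.19
  refund: 13068.72
  transfer: 16899.58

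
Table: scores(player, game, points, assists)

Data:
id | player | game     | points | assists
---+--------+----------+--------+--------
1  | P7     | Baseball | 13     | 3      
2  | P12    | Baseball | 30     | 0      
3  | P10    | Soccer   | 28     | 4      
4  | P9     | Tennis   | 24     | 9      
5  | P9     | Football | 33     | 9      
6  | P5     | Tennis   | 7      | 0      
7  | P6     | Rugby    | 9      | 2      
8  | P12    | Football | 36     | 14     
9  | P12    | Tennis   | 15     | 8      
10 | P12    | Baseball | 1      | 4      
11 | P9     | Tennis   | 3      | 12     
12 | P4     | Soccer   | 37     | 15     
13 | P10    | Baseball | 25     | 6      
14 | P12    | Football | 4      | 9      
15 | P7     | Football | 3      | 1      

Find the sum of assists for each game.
SELECT game, SUM(assists) as result
FROM scores
GROUP BY game

Result:
  Baseball: 13
  Football: 33
  Rugby: 2
  Soccer: 19
  Tennis: 29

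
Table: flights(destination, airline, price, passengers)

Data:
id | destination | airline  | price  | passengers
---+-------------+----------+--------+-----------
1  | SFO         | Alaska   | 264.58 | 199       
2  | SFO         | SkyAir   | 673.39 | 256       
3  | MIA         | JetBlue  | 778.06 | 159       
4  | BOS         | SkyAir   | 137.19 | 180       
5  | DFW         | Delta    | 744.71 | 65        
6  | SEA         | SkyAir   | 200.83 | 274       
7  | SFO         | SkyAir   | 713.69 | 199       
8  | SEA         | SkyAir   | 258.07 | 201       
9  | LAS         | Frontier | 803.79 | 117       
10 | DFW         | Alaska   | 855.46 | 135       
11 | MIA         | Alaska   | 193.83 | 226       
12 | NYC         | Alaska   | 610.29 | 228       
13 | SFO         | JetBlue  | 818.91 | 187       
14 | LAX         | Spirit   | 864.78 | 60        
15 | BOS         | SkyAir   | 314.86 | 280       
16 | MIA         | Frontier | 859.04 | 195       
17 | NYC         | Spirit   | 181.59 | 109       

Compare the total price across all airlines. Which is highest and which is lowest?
SELECT airline, SUM(price)
FROM flights
GROUP BY airline
ORDER BY SUM(price)

All groups:
  Delta: 744.71
  Spirit: 1046.37
  JetBlue: 1596.97
  Frontier: 1662.83
  Alaska: 1924.16
  SkyAir: 2298.03

Highest: SkyAir (2298.03)
Lowest: Delta (744.71)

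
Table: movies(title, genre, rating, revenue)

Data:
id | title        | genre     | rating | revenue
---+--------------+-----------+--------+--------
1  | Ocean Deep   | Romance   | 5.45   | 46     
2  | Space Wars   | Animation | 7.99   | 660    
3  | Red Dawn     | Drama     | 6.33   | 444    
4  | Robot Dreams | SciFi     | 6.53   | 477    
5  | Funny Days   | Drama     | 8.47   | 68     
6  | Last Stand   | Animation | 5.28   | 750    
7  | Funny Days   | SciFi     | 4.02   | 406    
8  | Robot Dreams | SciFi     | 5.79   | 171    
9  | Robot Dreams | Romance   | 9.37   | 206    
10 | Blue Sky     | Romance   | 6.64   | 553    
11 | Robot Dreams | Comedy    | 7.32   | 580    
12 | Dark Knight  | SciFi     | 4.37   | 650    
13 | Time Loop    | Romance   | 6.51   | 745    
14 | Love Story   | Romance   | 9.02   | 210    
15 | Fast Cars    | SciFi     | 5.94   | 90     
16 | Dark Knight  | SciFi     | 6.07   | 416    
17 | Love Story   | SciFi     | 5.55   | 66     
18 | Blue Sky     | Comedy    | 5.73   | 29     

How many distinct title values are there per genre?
SELECT genre, COUNT(DISTINCT title)
FROM movies
GROUP BY genre

Result:
  Animation: 2 distinct
  Comedy: 2 distinct
  Drama: 2 distinct
  Romance: 5 distinct
  SciFi: 5 distinct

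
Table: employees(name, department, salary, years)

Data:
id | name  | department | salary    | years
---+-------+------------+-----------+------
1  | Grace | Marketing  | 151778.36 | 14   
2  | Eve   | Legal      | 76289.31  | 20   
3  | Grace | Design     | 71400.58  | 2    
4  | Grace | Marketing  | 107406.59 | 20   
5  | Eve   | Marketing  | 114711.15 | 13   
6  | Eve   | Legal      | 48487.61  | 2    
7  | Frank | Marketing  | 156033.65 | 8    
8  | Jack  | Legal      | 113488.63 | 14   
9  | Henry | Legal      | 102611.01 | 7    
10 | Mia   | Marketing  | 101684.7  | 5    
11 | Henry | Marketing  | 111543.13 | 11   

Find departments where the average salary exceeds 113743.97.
SELECT department, AVG(salary)
FROM employees
GROUP BY department
HAVING AVG(salary) > 113743.97

Result:
  Marketing: avg=123859.60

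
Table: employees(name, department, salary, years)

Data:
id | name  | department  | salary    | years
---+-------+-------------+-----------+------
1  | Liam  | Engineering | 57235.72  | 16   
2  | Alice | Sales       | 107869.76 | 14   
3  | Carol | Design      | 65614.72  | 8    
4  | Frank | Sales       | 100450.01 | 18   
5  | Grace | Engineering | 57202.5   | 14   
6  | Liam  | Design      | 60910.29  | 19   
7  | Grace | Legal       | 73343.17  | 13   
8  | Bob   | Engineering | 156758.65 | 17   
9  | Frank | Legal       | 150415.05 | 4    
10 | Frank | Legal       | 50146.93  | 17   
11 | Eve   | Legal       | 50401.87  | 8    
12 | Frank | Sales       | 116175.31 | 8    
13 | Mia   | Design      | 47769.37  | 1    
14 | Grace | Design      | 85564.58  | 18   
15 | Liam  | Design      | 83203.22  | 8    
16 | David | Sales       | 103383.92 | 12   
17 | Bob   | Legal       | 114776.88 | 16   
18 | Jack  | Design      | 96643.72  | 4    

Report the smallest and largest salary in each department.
SELECT department, MIN(salary), MAX(salary)
FROM employees
GROUP BY department

Result:
  Design: min=47769.37, max=96643.72
  Engineering: min=57202.50, max=156758.65
  Legal: min=50146.93, max=150415.05
  Sales: min=100450.01, max=116175.31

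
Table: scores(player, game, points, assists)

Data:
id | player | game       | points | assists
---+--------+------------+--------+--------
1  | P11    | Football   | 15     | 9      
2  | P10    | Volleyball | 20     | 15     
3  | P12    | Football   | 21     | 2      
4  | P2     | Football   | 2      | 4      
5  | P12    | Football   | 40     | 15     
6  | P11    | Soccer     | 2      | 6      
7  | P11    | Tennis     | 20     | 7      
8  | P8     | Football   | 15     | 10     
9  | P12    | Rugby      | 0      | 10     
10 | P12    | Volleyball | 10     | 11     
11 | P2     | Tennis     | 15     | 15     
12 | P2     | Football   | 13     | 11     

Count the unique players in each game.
SELECT game, COUNT(DISTINCT player)
FROM scores
GROUP BY game

Result:
  Football: 4 distinct
  Rugby: 1 distinct
  Soccer: 1 distinct
  Tennis: 2 distinct
  Volleyball: 2 distinct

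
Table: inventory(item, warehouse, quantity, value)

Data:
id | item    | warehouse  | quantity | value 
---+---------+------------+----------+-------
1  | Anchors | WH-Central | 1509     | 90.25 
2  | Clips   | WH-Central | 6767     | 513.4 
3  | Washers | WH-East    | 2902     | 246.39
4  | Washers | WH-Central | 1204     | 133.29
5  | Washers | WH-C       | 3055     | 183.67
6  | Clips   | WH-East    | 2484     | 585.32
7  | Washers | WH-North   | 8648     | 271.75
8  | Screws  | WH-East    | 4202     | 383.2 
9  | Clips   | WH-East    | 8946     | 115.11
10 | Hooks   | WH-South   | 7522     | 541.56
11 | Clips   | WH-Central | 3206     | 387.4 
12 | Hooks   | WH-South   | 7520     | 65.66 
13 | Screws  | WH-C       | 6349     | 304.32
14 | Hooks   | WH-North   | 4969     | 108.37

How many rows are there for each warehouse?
SELECT warehouse, COUNT(*) as count
FROM inventory
GROUP BY warehouse

Result:
  WH-C: 2
  WH-Central: 4
  WH-East: 4
  WH-North: 2
  WH-South: 2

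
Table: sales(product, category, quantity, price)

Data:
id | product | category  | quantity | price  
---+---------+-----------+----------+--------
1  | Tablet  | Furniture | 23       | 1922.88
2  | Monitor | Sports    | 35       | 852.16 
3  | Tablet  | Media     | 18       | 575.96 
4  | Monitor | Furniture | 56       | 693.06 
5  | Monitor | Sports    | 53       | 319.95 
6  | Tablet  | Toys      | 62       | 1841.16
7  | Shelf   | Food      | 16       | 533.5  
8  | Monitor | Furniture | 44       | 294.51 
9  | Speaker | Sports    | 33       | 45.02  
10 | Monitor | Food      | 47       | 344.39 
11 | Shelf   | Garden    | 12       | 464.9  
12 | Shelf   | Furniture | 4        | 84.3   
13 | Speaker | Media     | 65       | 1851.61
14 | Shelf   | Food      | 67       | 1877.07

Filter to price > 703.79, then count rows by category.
SELECT category, COUNT(*)
FROM sales
WHERE price > 703.79
GROUP BY category

Note: WHERE filters rows before grouping.

Result:
  Food: 1
  Furniture: 1
  Media: 1
  Sports: 1
  Toys: 1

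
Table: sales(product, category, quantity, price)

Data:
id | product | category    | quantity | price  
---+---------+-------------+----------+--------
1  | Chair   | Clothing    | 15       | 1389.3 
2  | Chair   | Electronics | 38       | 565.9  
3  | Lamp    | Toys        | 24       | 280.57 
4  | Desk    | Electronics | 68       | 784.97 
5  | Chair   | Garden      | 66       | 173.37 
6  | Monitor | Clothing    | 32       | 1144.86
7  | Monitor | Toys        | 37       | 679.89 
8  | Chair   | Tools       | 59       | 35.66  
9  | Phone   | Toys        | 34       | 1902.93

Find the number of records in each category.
SELECT category, COUNT(*) as count
FROM sales
GROUP BY category

Result:
  Clothing: 2
  Electronics: 2
  Garden: 1
  Tools: 1
  Toys: 3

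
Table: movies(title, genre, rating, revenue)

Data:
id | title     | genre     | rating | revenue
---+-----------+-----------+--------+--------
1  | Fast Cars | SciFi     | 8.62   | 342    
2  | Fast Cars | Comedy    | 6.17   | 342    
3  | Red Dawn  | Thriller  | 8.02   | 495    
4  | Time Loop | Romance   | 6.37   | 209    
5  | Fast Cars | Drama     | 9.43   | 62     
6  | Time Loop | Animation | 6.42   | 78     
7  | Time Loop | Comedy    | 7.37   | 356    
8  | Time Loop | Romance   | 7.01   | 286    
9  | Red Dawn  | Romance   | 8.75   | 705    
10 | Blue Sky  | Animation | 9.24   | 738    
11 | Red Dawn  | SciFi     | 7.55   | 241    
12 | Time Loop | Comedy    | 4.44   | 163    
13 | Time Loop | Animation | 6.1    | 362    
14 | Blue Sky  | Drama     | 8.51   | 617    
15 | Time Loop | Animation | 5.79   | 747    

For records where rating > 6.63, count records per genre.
SELECT genre, COUNT(*)
FROM movies
WHERE rating > 6.63
GROUP BY genre

Note: WHERE filters rows before grouping.

Result:
  Animation: 1
  Comedy: 1
  Drama: 2
  Romance: 2
  SciFi: 2
  Thriller: 1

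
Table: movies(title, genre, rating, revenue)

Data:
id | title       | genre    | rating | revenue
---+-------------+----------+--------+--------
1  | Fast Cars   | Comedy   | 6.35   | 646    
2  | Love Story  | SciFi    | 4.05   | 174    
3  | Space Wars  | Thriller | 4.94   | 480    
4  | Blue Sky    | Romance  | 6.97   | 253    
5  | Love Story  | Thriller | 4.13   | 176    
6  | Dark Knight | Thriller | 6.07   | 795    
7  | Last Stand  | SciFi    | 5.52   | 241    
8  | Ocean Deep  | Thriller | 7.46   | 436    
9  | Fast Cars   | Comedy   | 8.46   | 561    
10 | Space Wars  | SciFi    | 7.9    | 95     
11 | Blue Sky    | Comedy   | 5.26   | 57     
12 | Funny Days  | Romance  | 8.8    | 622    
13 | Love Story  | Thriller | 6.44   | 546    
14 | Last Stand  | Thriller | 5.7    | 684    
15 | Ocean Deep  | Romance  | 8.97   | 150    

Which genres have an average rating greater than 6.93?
SELECT genre, AVG(rating)
FROM movies
GROUP BY genre
HAVING AVG(rating) > 6.93

Result:
  Romance: avg=8.25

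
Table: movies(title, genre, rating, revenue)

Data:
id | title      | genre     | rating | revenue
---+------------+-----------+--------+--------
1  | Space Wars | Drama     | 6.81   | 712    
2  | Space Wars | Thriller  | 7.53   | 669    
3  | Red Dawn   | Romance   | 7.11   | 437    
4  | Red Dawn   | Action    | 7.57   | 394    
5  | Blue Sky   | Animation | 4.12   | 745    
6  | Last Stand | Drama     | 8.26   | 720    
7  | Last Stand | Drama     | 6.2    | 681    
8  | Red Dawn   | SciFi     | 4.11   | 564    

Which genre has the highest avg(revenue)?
SELECT genre, AVG(revenue) as val
FROM movies
GROUP BY genre
ORDER BY val DESC
LIMIT 1

Result: Animation with avg(revenue) = 745.00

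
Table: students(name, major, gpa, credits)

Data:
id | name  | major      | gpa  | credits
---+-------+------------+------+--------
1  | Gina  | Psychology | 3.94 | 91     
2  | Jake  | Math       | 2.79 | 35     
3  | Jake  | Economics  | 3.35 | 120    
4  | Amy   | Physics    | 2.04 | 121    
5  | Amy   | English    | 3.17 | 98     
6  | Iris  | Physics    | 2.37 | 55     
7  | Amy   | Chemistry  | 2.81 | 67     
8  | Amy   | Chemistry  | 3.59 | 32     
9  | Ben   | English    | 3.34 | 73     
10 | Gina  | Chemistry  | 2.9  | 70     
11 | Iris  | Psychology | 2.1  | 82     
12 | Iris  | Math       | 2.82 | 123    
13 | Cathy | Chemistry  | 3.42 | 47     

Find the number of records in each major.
SELECT major, COUNT(*) as count
FROM students
GROUP BY major

Result:
  Chemistry: 4
  Economics: 1
  English: 2
  Math: 2
  Physics: 2
  Psychology: 2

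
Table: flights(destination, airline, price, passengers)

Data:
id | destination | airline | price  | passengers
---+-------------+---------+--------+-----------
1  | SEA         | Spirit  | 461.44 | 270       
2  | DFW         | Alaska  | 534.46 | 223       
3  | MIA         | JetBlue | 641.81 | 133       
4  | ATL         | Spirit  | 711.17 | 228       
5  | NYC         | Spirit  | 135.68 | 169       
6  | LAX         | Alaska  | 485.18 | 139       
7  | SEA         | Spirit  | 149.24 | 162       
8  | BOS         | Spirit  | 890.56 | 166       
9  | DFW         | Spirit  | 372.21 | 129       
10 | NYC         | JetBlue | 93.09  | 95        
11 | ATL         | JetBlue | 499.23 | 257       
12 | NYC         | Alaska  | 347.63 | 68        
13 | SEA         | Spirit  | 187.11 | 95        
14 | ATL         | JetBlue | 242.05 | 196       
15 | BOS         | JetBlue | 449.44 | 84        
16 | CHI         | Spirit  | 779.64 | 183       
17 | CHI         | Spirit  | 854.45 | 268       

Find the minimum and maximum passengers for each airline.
SELECT airline, MIN(passengers), MAX(passengers)
FROM flights
GROUP BY airline

Result:
  Alaska: min=68, max=223
  JetBlue: min=84, max=257
  Spirit: min=95, max=270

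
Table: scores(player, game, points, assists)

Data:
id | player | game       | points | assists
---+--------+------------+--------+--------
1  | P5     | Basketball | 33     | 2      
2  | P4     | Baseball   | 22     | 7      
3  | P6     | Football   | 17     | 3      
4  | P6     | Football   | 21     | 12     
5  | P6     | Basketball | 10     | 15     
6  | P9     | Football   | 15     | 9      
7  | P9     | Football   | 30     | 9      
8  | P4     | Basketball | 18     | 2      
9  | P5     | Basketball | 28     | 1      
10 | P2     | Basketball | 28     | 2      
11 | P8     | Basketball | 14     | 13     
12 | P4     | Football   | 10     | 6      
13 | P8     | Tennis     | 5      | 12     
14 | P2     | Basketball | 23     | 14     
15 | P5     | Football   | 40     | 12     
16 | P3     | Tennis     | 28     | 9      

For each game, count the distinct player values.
SELECT game, COUNT(DISTINCT player)
FROM scores
GROUP BY game

Result:
  Baseball: 1 distinct
  Basketball: 5 distinct
  Football: 4 distinct
  Tennis: 2 distinct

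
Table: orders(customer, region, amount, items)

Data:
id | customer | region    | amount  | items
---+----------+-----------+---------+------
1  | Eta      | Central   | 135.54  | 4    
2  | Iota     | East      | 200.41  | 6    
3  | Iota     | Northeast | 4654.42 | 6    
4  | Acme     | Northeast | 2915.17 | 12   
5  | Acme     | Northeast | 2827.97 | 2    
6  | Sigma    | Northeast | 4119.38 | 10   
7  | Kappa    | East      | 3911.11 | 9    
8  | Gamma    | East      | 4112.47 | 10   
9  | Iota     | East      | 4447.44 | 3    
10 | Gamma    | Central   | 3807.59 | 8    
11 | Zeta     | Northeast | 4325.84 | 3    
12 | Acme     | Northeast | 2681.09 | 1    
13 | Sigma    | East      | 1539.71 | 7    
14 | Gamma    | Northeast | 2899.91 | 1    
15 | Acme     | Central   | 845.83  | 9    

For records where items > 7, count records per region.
SELECT region, COUNT(*)
FROM orders
WHERE items > 7
GROUP BY region

Note: WHERE filters rows before grouping.

Result:
  Central: 2
  East: 2
  Northeast: 2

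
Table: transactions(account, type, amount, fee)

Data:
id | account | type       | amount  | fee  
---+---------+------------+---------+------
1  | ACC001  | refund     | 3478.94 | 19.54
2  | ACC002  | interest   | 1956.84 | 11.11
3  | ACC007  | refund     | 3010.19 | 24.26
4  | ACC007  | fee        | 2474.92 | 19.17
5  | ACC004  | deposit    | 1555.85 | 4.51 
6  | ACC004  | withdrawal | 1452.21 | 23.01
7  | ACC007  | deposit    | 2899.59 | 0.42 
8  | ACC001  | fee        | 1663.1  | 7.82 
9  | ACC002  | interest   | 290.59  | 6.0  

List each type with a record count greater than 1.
SELECT type, COUNT(*) as cnt
FROM transactions
GROUP BY type
HAVING COUNT(*) > 1

Result:
  deposit: 2
  fee: 2
  interest: 2
  refund: 2

Note: HAVING filters groups after aggregation, WHERE filters rows before.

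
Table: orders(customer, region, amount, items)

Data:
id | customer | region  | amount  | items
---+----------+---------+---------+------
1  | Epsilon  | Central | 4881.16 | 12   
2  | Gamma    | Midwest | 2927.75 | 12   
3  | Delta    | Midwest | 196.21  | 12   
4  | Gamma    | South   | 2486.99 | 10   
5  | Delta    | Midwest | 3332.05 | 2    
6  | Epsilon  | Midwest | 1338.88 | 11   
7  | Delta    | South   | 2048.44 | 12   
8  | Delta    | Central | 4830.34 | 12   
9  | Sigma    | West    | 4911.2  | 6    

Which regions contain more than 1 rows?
SELECT region, COUNT(*) as cnt
FROM orders
GROUP BY region
HAVING COUNT(*) > 1

Result:
  Central: 2
  Midwest: 4
  South: 2

Note: HAVING filters groups after aggregation, WHERE filters rows before.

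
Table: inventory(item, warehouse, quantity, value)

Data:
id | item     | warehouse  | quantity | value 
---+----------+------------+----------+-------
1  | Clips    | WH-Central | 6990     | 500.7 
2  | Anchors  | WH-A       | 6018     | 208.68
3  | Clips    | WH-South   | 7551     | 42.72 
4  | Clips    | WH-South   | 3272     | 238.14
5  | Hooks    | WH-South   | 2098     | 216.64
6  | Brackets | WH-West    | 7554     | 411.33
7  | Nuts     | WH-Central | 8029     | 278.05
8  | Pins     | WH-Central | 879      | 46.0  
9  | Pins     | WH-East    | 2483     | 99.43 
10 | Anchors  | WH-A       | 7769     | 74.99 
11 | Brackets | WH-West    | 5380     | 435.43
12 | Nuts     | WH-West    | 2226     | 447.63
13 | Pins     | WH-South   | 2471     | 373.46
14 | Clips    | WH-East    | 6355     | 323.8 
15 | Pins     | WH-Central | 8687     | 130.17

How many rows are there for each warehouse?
SELECT warehouse, COUNT(*) as count
FROM inventory
GROUP BY warehouse

Result:
  WH-A: 2
  WH-Central: 4
  WH-East: 2
  WH-South: 4
  WH-West: 3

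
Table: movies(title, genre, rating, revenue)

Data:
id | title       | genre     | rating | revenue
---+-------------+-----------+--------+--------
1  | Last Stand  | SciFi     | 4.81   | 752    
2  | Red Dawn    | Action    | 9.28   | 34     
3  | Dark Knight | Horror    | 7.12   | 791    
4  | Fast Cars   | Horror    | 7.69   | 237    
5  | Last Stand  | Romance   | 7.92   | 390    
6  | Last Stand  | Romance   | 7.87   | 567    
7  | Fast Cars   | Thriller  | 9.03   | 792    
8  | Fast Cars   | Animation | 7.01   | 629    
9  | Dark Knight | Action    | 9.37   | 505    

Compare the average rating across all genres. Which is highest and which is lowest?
SELECT genre, AVG(rating)
FROM movies
GROUP BY genre
ORDER BY AVG(rating)

All groups:
  SciFi: 4.81
  Animation: 7.01
  Horror: 7.41
  Romance: 7.90
  Thriller: 9.03
  Action: 9.33

Highest: Action (9.33)
Lowest: SciFi (4.81)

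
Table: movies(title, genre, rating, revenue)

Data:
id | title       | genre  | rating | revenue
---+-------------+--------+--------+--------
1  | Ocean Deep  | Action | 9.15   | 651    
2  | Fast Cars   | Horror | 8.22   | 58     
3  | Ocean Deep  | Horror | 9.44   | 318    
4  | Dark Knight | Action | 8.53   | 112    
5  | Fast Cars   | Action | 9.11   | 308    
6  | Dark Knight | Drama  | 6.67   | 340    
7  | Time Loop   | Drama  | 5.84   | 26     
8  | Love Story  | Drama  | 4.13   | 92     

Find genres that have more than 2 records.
SELECT genre, COUNT(*) as cnt
FROM movies
GROUP BY genre
HAVING COUNT(*) > 2

Result:
  Action: 3
  Drama: 3

Note: HAVING filters groups after aggregation, WHERE filters rows before.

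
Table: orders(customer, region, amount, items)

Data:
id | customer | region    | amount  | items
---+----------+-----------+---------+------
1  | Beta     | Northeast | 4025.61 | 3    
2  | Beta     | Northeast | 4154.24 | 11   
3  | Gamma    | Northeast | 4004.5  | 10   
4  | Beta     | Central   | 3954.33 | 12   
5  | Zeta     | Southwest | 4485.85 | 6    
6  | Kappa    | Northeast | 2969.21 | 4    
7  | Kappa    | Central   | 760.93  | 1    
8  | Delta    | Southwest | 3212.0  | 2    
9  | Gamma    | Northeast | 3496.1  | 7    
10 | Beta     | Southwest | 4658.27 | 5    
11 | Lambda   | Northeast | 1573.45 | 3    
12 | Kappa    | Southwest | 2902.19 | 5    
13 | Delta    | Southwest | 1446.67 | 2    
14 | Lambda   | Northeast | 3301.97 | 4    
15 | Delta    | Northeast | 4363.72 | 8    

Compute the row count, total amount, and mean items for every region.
SELECT region,
       COUNT(*) as cnt,
       SUM(amount) as total_amount,
       AVG(items) as avg_items
FROM orders
GROUP BY region

Result:
  Central: 2 records, 4715.26 total amount, 6.50 avg items
  Northeast: 8 records, 27888.80 total amount, 6.25 avg items
  Southwest: 5 records, 16704.98 total amount, 4.00 avg items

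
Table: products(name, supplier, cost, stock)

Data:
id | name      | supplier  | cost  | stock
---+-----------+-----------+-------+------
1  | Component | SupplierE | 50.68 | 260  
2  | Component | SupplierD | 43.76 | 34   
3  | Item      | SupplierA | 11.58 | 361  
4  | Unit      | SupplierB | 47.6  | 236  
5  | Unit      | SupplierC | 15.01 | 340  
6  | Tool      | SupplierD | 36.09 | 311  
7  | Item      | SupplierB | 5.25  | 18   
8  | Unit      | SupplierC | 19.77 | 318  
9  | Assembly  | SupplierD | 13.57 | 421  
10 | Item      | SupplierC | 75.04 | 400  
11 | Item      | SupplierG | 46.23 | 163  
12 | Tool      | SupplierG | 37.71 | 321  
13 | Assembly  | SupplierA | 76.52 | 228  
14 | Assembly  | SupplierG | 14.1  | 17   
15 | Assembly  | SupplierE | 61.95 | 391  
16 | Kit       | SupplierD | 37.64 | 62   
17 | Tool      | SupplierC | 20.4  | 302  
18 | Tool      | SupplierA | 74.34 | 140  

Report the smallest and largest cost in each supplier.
SELECT supplier, MIN(cost), MAX(cost)
FROM products
GROUP BY supplier

Result:
  SupplierA: min=11.58, max=76.52
  SupplierB: min=5.25, max=47.60
  SupplierC: min=15.01, max=75.04
  SupplierD: min=13.57, max=43.76
  SupplierE: min=50.68, max=61.95
  SupplierG: min=14.10, max=46.23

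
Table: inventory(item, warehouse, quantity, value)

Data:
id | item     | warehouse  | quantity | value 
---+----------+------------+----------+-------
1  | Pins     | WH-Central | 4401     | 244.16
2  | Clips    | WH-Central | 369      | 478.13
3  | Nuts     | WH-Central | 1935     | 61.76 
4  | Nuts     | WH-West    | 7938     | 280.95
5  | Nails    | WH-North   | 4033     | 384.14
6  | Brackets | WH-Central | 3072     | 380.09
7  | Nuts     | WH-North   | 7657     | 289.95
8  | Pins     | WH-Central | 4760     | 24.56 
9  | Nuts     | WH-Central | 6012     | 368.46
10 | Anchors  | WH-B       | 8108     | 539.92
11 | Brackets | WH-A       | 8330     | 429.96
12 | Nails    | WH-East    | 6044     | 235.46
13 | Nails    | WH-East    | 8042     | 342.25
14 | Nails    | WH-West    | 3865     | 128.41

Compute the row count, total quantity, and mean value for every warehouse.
SELECT warehouse,
       COUNT(*) as cnt,
       SUM(quantity) as total_quantity,
       AVG(value) as avg_value
FROM inventory
GROUP BY warehouse

Result:
  WH-A: 1 records, 8330 total quantity, 429.96 avg value
  WH-B: 1 records, 8108 total quantity, 539.92 avg value
  WH-Central: 6 records, 20549 total quantity, 259.53 avg value
  WH-East: 2 records, 14086 total quantity, 288.86 avg value
  WH-North: 2 records, 11690 total quantity, 337.05 avg value
  WH-West: 2 records, 11803 total quantity, 204.68 avg value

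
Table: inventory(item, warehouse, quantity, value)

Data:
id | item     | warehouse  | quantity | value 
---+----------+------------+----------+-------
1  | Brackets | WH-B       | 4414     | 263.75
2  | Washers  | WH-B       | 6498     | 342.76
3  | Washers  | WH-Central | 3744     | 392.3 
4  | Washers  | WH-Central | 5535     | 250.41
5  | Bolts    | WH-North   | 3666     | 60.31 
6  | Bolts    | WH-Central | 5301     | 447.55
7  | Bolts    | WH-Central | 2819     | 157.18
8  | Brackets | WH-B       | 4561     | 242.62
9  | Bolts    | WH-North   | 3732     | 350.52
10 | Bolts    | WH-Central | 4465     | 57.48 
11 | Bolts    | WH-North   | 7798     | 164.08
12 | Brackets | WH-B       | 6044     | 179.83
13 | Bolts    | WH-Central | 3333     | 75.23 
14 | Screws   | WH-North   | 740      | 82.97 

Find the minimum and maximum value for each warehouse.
SELECT warehouse, MIN(value), MAX(value)
FROM inventory
GROUP BY warehouse

Result:
  WH-B: min=179.83, max=342.76
  WH-Central: min=57.48, max=447.55
  WH-North: min=60.31, max=350.52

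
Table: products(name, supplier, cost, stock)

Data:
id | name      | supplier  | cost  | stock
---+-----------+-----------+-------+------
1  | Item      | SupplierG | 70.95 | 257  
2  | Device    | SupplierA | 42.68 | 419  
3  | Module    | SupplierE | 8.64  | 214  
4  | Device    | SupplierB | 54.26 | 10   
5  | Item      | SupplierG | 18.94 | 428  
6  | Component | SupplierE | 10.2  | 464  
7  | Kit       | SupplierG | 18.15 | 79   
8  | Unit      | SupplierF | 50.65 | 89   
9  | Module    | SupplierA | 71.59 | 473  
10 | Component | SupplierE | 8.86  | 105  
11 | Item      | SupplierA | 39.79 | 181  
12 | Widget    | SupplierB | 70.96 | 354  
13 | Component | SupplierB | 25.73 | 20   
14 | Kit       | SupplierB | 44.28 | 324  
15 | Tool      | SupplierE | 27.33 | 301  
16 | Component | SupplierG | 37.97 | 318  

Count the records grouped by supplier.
SELECT supplier, COUNT(*) as count
FROM products
GROUP BY supplier

Result:
  SupplierA: 3
  SupplierB: 4
  SupplierE: 4
  SupplierF: 1
  SupplierG: 4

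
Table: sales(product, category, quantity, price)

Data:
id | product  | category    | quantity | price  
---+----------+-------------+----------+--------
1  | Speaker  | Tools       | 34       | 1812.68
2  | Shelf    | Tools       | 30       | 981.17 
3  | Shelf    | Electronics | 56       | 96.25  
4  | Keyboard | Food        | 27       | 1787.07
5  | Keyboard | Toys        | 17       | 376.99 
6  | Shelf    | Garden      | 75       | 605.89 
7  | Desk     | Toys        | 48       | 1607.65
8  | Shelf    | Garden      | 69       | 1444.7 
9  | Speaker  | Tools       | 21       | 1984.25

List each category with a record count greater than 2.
SELECT category, COUNT(*) as cnt
FROM sales
GROUP BY category
HAVING COUNT(*) > 2

Result:
  Tools: 3

Note: HAVING filters groups after aggregation, WHERE filters rows before.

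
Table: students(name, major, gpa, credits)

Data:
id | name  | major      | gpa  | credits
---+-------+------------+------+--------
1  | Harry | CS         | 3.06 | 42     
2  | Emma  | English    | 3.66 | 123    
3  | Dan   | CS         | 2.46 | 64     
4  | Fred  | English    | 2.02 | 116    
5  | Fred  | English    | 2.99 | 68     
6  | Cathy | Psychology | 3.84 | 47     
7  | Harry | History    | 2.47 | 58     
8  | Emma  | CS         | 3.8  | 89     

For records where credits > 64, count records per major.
SELECT major, COUNT(*)
FROM students
WHERE credits > 64
GROUP BY major

Note: WHERE filters rows before grouping.

Result:
  CS: 1
  English: 3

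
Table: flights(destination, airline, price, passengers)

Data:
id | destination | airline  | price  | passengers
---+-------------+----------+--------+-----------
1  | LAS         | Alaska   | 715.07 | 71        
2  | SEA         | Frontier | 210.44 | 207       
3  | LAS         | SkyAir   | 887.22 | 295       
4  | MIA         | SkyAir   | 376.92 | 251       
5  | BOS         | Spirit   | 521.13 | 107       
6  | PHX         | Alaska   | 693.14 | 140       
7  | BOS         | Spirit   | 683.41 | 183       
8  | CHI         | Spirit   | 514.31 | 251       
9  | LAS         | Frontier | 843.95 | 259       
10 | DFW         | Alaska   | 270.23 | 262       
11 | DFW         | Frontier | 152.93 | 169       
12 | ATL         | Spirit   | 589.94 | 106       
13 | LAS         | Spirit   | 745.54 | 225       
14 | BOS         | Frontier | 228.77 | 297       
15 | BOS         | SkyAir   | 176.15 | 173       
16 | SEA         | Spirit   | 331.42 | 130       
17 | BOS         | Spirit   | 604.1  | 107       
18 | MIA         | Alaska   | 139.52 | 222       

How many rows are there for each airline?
SELECT airline, COUNT(*) as count
FROM flights
GROUP BY airline

Result:
  Alaska: 4
  Frontier: 4
  SkyAir: 3
  Spirit: 7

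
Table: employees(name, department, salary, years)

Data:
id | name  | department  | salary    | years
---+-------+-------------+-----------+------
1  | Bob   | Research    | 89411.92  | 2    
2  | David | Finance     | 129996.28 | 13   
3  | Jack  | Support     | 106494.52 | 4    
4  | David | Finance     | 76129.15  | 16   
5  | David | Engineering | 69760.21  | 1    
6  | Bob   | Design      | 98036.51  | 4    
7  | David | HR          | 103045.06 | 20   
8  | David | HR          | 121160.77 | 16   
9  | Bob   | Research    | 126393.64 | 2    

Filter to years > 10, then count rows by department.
SELECT department, COUNT(*)
FROM employees
WHERE years > 10
GROUP BY department

Note: WHERE filters rows before grouping.

Result:
  Finance: 2
  HR: 2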